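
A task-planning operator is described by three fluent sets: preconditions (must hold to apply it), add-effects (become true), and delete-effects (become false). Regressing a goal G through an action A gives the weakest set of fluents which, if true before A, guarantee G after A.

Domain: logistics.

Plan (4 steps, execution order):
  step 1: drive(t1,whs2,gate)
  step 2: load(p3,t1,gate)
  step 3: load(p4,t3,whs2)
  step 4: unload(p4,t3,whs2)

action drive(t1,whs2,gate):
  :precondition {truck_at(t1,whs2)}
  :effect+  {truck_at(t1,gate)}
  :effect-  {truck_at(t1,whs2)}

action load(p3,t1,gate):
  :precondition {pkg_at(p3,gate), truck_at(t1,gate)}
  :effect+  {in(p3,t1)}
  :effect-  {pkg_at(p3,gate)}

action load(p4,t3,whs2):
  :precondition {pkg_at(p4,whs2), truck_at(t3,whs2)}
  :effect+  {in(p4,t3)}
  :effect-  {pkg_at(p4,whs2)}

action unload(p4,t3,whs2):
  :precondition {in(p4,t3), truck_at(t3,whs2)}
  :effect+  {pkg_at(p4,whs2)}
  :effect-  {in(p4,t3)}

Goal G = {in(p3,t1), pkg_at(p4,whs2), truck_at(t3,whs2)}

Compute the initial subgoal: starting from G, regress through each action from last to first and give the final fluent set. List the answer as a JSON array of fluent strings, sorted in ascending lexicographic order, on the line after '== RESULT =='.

Work backward from the goal:
  through step 4 (unload(p4,t3,whs2)): drop {pkg_at(p4,whs2)}, keep {in(p3,t1), truck_at(t3,whs2)}, require {in(p4,t3), truck_at(t3,whs2)}
    → {in(p3,t1), in(p4,t3), truck_at(t3,whs2)}
  through step 3 (load(p4,t3,whs2)): drop {in(p4,t3)}, keep {in(p3,t1), truck_at(t3,whs2)}, require {pkg_at(p4,whs2), truck_at(t3,whs2)}
    → {in(p3,t1), pkg_at(p4,whs2), truck_at(t3,whs2)}
  through step 2 (load(p3,t1,gate)): drop {in(p3,t1)}, keep {pkg_at(p4,whs2), truck_at(t3,whs2)}, require {pkg_at(p3,gate), truck_at(t1,gate)}
    → {pkg_at(p3,gate), pkg_at(p4,whs2), truck_at(t1,gate), truck_at(t3,whs2)}
  through step 1 (drive(t1,whs2,gate)): drop {truck_at(t1,gate)}, keep {pkg_at(p3,gate), pkg_at(p4,whs2), truck_at(t3,whs2)}, require {truck_at(t1,whs2)}
    → {pkg_at(p3,gate), pkg_at(p4,whs2), truck_at(t1,whs2), truck_at(t3,whs2)}

== RESULT ==
["pkg_at(p3,gate)", "pkg_at(p4,whs2)", "truck_at(t1,whs2)", "truck_at(t3,whs2)"]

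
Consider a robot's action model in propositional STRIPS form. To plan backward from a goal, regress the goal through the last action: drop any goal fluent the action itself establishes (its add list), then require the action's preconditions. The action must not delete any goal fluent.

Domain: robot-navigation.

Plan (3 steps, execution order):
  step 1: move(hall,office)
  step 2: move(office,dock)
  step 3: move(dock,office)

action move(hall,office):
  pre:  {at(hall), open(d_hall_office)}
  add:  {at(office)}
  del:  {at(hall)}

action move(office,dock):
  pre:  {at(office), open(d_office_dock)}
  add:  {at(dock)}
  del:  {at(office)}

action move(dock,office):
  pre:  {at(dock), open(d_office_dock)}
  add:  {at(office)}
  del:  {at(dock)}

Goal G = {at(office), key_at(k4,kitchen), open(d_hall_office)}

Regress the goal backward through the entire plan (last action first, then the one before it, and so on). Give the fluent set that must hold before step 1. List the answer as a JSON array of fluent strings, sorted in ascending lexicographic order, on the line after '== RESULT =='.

Work backward from the goal:
  through step 3 (move(dock,office)): drop {at(office)}, keep {key_at(k4,kitchen), open(d_hall_office)}, require {at(dock), open(d_office_dock)}
    → {at(dock), key_at(k4,kitchen), open(d_hall_office), open(d_office_dock)}
  through step 2 (move(office,dock)): drop {at(dock)}, keep {key_at(k4,kitchen), open(d_hall_office), open(d_office_dock)}, require {at(office), open(d_office_dock)}
    → {at(office), key_at(k4,kitchen), open(d_hall_office), open(d_office_dock)}
  through step 1 (move(hall,office)): drop {at(office)}, keep {key_at(k4,kitchen), open(d_hall_office), open(d_office_dock)}, require {at(hall), open(d_hall_office)}
    → {at(hall), key_at(k4,kitchen), open(d_hall_office), open(d_office_dock)}

== RESULT ==
["at(hall)", "key_at(k4,kitchen)", "open(d_hall_office)", "open(d_office_dock)"]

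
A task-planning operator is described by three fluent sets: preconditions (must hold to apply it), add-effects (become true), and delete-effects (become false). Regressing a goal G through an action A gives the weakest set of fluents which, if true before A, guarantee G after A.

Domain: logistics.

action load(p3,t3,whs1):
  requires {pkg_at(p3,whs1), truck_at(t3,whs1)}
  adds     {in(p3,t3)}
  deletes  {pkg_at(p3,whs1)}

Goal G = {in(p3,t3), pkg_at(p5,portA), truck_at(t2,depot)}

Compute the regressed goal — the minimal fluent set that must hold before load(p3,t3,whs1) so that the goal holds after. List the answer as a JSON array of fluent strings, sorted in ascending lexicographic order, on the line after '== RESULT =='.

Compute (G \ add) ∪ pre:
  G ∩ del = {}  (empty — regression defined)
  G \ add = {in(p3,t3), pkg_at(p5,portA), truck_at(t2,depot)} \ {in(p3,t3)} = {pkg_at(p5,portA), truck_at(t2,depot)}
  ∪ pre   = {pkg_at(p5,portA), truck_at(t2,depot)} ∪ {pkg_at(p3,whs1), truck_at(t3,whs1)}
          = {pkg_at(p3,whs1), pkg_at(p5,portA), truck_at(t2,depot), truck_at(t3,whs1)}

== RESULT ==
["pkg_at(p3,whs1)", "pkg_at(p5,portA)", "truck_at(t2,depot)", "truck_at(t3,whs1)"]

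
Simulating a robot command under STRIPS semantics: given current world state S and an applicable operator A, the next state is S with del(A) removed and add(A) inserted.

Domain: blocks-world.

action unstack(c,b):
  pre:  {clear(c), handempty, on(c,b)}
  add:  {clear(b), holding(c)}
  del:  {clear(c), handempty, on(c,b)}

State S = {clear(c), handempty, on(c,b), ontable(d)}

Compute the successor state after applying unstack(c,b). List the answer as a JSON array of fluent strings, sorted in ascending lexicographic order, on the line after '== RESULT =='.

Progress:
  pre ⊆ S: {clear(c), handempty, on(c,b)} ⊆ S  — applicable
  S \ del = {ontable(d)}
  ∪ add   = {clear(b), holding(c), ontable(d)}

== RESULT ==
["clear(b)", "holding(c)", "ontable(d)"]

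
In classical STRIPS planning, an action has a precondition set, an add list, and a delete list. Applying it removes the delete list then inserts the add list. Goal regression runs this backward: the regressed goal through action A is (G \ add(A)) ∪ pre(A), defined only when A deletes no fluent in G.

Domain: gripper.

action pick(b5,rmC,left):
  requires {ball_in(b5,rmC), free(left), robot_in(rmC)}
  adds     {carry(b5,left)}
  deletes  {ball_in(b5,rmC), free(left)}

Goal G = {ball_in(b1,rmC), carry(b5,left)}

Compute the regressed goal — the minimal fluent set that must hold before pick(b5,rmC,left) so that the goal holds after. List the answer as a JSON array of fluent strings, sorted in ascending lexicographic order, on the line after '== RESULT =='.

Regress:
  G ∩ del = {}  (empty — regression defined)
  G \ add = {ball_in(b1,rmC), carry(b5,left)} \ {carry(b5,left)} = {ball_in(b1,rmC)}
  ∪ pre   = {ball_in(b1,rmC)} ∪ {ball_in(b5,rmC), free(left), robot_in(rmC)}
          = {ball_in(b1,rmC), ball_in(b5,rmC), free(left), robot_in(rmC)}

== RESULT ==
["ball_in(b1,rmC)", "ball_in(b5,rmC)", "free(left)", "robot_in(rmC)"]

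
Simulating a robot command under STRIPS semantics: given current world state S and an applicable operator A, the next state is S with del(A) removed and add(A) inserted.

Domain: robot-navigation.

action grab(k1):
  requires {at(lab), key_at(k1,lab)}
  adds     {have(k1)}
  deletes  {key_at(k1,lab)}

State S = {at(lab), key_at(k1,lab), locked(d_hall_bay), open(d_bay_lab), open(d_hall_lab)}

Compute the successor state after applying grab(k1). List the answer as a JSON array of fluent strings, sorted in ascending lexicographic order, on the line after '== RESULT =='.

Compute (S \ del) ∪ add:
  pre ⊆ S: {at(lab), key_at(k1,lab)} ⊆ S  — applicable
  S \ del = {at(lab), locked(d_hall_bay), open(d_bay_lab), open(d_hall_lab)}
  ∪ add   = {at(lab), have(k1), locked(d_hall_bay), open(d_bay_lab), open(d_hall_lab)}

== RESULT ==
["at(lab)", "have(k1)", "locked(d_hall_bay)", "open(d_bay_lab)", "open(d_hall_lab)"]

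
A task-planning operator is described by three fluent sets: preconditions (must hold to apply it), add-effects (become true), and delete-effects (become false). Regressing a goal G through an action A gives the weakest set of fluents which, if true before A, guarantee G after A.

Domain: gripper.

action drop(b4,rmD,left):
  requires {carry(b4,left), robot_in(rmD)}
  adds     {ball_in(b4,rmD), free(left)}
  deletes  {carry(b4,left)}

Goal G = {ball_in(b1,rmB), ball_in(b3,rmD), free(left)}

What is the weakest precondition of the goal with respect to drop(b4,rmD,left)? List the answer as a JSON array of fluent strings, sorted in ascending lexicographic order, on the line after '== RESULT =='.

Compute (G \ add) ∪ pre:
  G ∩ del = {}  (empty — regression defined)
  G \ add = {ball_in(b1,rmB), ball_in(b3,rmD), free(left)} \ {ball_in(b4,rmD), free(left)} = {ball_in(b1,rmB), ball_in(b3,rmD)}
  ∪ pre   = {ball_in(b1,rmB), ball_in(b3,rmD)} ∪ {carry(b4,left), robot_in(rmD)}
          = {ball_in(b1,rmB), ball_in(b3,rmD), carry(b4,left), robot_in(rmD)}

== RESULT ==
["ball_in(b1,rmB)", "ball_in(b3,rmD)", "carry(b4,left)", "robot_in(rmD)"]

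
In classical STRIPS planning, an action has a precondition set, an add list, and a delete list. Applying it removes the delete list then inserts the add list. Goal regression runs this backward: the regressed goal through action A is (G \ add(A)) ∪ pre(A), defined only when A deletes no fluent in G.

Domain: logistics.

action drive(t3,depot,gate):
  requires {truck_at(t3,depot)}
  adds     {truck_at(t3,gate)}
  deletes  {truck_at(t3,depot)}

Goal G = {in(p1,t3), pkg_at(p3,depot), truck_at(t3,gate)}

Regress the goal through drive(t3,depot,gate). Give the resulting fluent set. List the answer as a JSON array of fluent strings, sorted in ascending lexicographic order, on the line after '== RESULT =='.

Regress:
  G ∩ del = {}  (empty — regression defined)
  G \ add = {in(p1,t3), pkg_at(p3,depot), truck_at(t3,gate)} \ {truck_at(t3,gate)} = {in(p1,t3), pkg_at(p3,depot)}
  ∪ pre   = {in(p1,t3), pkg_at(p3,depot)} ∪ {truck_at(t3,depot)}
          = {in(p1,t3), pkg_at(p3,depot), truck_at(t3,depot)}

== RESULT ==
["in(p1,t3)", "pkg_at(p3,depot)", "truck_at(t3,depot)"]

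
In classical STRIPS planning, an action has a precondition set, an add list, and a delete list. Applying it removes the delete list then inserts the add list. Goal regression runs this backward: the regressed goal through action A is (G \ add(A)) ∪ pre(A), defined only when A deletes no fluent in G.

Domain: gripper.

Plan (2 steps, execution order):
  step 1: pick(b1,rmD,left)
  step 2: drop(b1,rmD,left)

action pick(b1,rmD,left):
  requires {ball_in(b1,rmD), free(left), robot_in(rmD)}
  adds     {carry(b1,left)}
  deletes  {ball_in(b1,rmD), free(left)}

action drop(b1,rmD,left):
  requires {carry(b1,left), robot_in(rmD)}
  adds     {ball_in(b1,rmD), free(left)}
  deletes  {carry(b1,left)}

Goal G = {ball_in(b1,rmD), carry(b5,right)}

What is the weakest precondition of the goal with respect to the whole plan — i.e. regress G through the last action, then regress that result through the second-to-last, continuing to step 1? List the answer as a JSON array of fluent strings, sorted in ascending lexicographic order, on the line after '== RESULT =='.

Work backward from the goal:
  through step 2 (drop(b1,rmD,left)): drop {ball_in(b1,rmD)}, keep {carry(b5,right)}, require {carry(b1,left), robot_in(rmD)}
    → {carry(b1,left), carry(b5,right), robot_in(rmD)}
  through step 1 (pick(b1,rmD,left)): drop {carry(b1,left)}, keep {carry(b5,right), robot_in(rmD)}, require {ball_in(b1,rmD), free(left), robot_in(rmD)}
    → {ball_in(b1,rmD), carry(b5,right), free(left), robot_in(rmD)}

== RESULT ==
["ball_in(b1,rmD)", "carry(b5,right)", "free(left)", "robot_in(rmD)"]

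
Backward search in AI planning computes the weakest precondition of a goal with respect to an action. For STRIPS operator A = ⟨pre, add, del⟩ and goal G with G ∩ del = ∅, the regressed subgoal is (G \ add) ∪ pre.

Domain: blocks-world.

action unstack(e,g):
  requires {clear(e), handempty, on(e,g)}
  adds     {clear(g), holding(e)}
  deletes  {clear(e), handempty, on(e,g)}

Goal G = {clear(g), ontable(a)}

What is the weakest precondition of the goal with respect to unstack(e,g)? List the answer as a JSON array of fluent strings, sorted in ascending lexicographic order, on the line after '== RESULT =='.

Regress:
  G ∩ del = {}  (empty — regression defined)
  G \ add = {clear(g), ontable(a)} \ {clear(g), holding(e)} = {ontable(a)}
  ∪ pre   = {ontable(a)} ∪ {clear(e), handempty, on(e,g)}
          = {clear(e), handempty, on(e,g), ontable(a)}

== RESULT ==
["clear(e)", "handempty", "on(e,g)", "ontable(a)"]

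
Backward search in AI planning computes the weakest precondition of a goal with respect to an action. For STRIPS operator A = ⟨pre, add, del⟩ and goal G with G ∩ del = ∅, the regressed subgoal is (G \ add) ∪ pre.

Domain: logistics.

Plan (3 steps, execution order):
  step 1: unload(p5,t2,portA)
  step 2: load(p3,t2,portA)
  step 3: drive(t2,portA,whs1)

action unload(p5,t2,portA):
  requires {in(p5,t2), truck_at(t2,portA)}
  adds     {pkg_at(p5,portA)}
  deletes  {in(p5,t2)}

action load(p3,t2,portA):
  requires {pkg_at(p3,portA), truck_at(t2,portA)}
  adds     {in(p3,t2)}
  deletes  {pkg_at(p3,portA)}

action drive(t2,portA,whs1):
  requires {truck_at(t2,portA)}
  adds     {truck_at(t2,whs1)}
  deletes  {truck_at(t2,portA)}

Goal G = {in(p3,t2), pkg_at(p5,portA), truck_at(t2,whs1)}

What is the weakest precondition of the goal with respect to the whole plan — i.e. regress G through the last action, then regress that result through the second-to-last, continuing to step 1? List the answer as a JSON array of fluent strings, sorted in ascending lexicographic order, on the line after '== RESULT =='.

Work backward from the goal:
  through step 3 (drive(t2,portA,whs1)): drop {truck_at(t2,whs1)}, keep {in(p3,t2), pkg_at(p5,portA)}, require {truck_at(t2,portA)}
    → {in(p3,t2), pkg_at(p5,portA), truck_at(t2,portA)}
  through step 2 (load(p3,t2,portA)): drop {in(p3,t2)}, keep {pkg_at(p5,portA), truck_at(t2,portA)}, require {pkg_at(p3,portA), truck_at(t2,portA)}
    → {pkg_at(p3,portA), pkg_at(p5,portA), truck_at(t2,portA)}
  through step 1 (unload(p5,t2,portA)): drop {pkg_at(p5,portA)}, keep {pkg_at(p3,portA), truck_at(t2,portA)}, require {in(p5,t2), truck_at(t2,portA)}
    → {in(p5,t2), pkg_at(p3,portA), truck_at(t2,portA)}

== RESULT ==
["in(p5,t2)", "pkg_at(p3,portA)", "truck_at(t2,portA)"]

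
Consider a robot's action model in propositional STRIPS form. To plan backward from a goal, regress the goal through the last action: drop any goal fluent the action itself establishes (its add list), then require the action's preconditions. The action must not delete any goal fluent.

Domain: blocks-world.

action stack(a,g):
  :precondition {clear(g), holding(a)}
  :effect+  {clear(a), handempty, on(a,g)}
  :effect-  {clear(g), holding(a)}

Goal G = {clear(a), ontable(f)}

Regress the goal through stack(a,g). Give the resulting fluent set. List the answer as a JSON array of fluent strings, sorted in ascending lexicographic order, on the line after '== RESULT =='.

Regress:
  G ∩ del = {}  (empty — regression defined)
  G \ add = {clear(a), ontable(f)} \ {clear(a), handempty, on(a,g)} = {ontable(f)}
  ∪ pre   = {ontable(f)} ∪ {clear(g), holding(a)}
          = {clear(g), holding(a), ontable(f)}

== RESULT ==
["clear(g)", "holding(a)", "ontable(f)"]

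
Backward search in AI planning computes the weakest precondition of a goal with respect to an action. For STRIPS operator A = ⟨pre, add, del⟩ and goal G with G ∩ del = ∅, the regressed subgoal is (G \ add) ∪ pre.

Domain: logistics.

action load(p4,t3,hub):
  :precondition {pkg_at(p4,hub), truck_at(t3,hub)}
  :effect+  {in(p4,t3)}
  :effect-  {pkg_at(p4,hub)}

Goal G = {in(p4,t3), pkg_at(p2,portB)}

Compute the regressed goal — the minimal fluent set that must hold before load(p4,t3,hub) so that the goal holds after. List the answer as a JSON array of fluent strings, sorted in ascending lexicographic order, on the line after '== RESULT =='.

Regress:
  G ∩ del = {}  (empty — regression defined)
  G \ add = {in(p4,t3), pkg_at(p2,portB)} \ {in(p4,t3)} = {pkg_at(p2,portB)}
  ∪ pre   = {pkg_at(p2,portB)} ∪ {pkg_at(p4,hub), truck_at(t3,hub)}
          = {pkg_at(p2,portB), pkg_at(p4,hub), truck_at(t3,hub)}

== RESULT ==
["pkg_at(p2,portB)", "pkg_at(p4,hub)", "truck_at(t3,hub)"]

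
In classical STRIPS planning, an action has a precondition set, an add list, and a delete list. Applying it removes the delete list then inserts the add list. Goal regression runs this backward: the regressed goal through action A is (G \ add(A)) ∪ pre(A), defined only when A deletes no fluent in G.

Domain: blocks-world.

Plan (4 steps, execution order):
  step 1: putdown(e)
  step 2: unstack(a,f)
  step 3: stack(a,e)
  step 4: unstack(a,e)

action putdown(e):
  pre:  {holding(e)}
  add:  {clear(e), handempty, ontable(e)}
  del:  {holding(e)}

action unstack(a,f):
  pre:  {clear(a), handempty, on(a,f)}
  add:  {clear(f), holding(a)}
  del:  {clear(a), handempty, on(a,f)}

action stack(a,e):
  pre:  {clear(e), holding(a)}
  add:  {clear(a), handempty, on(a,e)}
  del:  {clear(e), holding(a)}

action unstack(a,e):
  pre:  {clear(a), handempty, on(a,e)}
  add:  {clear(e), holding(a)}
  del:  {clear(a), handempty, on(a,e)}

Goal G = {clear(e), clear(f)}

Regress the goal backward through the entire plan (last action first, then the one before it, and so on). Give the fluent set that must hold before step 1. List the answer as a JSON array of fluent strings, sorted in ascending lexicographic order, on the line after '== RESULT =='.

Regress step by step:
  through step 4 (unstack(a,e)): drop {clear(e)}, keep {clear(f)}, require {clear(a), handempty, on(a,e)}
    → {clear(a), clear(f), handempty, on(a,e)}
  through step 3 (stack(a,e)): drop {clear(a), handempty, on(a,e)}, keep {clear(f)}, require {clear(e), holding(a)}
    → {clear(e), clear(f), holding(a)}
  through step 2 (unstack(a,f)): drop {clear(f), holding(a)}, keep {clear(e)}, require {clear(a), handempty, on(a,f)}
    → {clear(a), clear(e), handempty, on(a,f)}
  through step 1 (putdown(e)): drop {clear(e), handempty}, keep {clear(a), on(a,f)}, require {holding(e)}
    → {clear(a), holding(e), on(a,f)}

== RESULT ==
["clear(a)", "holding(e)", "on(a,f)"]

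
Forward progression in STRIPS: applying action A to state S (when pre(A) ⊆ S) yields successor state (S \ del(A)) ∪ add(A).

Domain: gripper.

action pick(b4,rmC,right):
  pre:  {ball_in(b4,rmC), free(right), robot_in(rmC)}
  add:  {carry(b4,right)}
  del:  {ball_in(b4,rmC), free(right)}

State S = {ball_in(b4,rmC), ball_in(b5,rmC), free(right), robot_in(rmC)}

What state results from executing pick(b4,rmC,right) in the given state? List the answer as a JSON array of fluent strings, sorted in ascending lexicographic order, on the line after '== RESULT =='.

Progress:
  pre ⊆ S: {ball_in(b4,rmC), free(right), robot_in(rmC)} ⊆ S  — applicable
  S \ del = {ball_in(b5,rmC), robot_in(rmC)}
  ∪ add   = {ball_in(b5,rmC), carry(b4,right), robot_in(rmC)}

== RESULT ==
["ball_in(b5,rmC)", "carry(b4,right)", "robot_in(rmC)"]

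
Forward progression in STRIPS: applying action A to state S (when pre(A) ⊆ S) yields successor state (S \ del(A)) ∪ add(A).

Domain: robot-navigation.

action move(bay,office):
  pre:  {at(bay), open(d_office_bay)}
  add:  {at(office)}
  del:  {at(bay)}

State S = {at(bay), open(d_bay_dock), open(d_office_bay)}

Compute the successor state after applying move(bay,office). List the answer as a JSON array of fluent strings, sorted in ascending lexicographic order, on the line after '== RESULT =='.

Compute (S \ del) ∪ add:
  pre ⊆ S: {at(bay), open(d_office_bay)} ⊆ S  — applicable
  S \ del = {open(d_bay_dock), open(d_office_bay)}
  ∪ add   = {at(office), open(d_bay_dock), open(d_office_bay)}

== RESULT ==
["at(office)", "open(d_bay_dock)", "open(d_office_bay)"]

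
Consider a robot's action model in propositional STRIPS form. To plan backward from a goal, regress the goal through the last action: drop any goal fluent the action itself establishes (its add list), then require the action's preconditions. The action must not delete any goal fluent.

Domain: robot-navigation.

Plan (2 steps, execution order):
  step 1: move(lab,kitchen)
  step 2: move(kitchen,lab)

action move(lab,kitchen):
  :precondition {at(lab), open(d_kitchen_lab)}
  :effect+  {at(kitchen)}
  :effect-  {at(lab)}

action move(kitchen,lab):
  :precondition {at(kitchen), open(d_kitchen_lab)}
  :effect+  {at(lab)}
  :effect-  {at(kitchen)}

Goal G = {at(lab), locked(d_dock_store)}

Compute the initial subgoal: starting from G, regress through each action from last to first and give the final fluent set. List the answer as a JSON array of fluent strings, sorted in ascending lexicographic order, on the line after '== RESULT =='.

Regress step by step:
  through step 2 (move(kitchen,lab)): drop {at(lab)}, keep {locked(d_dock_store)}, require {at(kitchen), open(d_kitchen_lab)}
    → {at(kitchen), locked(d_dock_store), open(d_kitchen_lab)}
  through step 1 (move(lab,kitchen)): drop {at(kitchen)}, keep {locked(d_dock_store), open(d_kitchen_lab)}, require {at(lab), open(d_kitchen_lab)}
    → {at(lab), locked(d_dock_store), open(d_kitchen_lab)}

== RESULT ==
["at(lab)", "locked(d_dock_store)", "open(d_kitchen_lab)"]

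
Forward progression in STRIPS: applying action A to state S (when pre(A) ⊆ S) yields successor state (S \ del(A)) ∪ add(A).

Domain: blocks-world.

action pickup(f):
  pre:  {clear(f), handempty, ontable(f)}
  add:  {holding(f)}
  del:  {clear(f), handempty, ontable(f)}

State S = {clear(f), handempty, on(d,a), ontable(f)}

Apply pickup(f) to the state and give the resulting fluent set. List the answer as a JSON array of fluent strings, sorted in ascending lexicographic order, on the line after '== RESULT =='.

Progress:
  pre ⊆ S: {clear(f), handempty, ontable(f)} ⊆ S  — applicable
  S \ del = {on(d,a)}
  ∪ add   = {holding(f), on(d,a)}

== RESULT ==
["holding(f)", "on(d,a)"]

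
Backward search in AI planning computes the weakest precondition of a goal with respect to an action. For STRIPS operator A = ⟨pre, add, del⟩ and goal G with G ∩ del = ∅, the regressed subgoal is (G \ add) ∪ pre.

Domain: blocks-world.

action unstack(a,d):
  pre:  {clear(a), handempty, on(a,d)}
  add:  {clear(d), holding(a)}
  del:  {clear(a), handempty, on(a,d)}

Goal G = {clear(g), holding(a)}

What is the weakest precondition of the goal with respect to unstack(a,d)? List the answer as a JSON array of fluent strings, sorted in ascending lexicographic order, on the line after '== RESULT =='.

Compute (G \ add) ∪ pre:
  G ∩ del = {}  (empty — regression defined)
  G \ add = {clear(g), holding(a)} \ {clear(d), holding(a)} = {clear(g)}
  ∪ pre   = {clear(g)} ∪ {clear(a), handempty, on(a,d)}
          = {clear(a), clear(g), handempty, on(a,d)}

== RESULT ==
["clear(a)", "clear(g)", "handempty", "on(a,d)"]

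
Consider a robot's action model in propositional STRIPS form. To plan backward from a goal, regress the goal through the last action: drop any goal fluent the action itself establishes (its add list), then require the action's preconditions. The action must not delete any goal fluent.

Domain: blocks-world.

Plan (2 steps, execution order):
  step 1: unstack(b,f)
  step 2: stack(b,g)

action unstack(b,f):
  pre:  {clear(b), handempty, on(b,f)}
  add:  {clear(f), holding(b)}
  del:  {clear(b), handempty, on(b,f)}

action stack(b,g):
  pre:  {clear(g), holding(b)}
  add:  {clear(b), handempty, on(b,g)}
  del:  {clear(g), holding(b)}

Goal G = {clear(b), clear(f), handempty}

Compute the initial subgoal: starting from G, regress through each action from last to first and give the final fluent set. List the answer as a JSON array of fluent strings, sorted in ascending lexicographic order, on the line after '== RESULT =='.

Regress step by step:
  through step 2 (stack(b,g)): drop {clear(b), handempty}, keep {clear(f)}, require {clear(g), holding(b)}
    → {clear(f), clear(g), holding(b)}
  through step 1 (unstack(b,f)): drop {clear(f), holding(b)}, keep {clear(g)}, require {clear(b), handempty, on(b,f)}
    → {clear(b), clear(g), handempty, on(b,f)}

== RESULT ==
["clear(b)", "clear(g)", "handempty", "on(b,f)"]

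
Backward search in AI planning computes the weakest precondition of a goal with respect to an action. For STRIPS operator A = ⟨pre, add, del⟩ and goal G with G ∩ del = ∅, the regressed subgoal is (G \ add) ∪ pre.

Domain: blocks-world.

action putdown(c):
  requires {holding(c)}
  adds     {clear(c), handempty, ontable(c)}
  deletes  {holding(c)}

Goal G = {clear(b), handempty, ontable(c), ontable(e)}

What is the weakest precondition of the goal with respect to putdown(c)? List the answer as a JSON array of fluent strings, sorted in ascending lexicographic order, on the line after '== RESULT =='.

Regress:
  G ∩ del = {}  (empty — regression defined)
  G \ add = {clear(b), handempty, ontable(c), ontable(e)} \ {clear(c), handempty, ontable(c)} = {clear(b), ontable(e)}
  ∪ pre   = {clear(b), ontable(e)} ∪ {holding(c)}
          = {clear(b), holding(c), ontable(e)}

== RESULT ==
["clear(b)", "holding(c)", "ontable(e)"]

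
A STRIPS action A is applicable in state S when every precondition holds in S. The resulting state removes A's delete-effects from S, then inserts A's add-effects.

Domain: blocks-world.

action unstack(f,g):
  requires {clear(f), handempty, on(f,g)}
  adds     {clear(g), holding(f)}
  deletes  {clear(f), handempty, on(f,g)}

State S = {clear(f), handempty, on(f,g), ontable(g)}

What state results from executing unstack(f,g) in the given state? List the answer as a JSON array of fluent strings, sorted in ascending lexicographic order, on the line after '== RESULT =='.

Progress:
  pre ⊆ S: {clear(f), handempty, on(f,g)} ⊆ S  — applicable
  S \ del = {ontable(g)}
  ∪ add   = {clear(g), holding(f), ontable(g)}

== RESULT ==
["clear(g)", "holding(f)", "ontable(g)"]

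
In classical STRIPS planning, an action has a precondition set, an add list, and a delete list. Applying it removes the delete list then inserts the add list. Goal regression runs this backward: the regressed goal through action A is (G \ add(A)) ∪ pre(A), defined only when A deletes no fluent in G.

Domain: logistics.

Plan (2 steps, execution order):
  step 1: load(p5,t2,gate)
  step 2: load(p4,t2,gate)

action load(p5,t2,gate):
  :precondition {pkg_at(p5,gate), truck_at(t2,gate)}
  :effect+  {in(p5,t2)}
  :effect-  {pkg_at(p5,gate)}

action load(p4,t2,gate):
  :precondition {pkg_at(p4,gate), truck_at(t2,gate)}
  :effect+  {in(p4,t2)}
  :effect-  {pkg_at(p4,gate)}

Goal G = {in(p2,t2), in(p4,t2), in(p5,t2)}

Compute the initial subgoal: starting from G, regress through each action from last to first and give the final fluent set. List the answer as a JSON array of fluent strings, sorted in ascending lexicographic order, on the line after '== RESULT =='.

Work backward from the goal:
  through step 2 (load(p4,t2,gate)): drop {in(p4,t2)}, keep {in(p2,t2), in(p5,t2)}, require {pkg_at(p4,gate), truck_at(t2,gate)}
    → {in(p2,t2), in(p5,t2), pkg_at(p4,gate), truck_at(t2,gate)}
  through step 1 (load(p5,t2,gate)): drop {in(p5,t2)}, keep {in(p2,t2), pkg_at(p4,gate), truck_at(t2,gate)}, require {pkg_at(p5,gate), truck_at(t2,gate)}
    → {in(p2,t2), pkg_at(p4,gate), pkg_at(p5,gate), truck_at(t2,gate)}

== RESULT ==
["in(p2,t2)", "pkg_at(p4,gate)", "pkg_at(p5,gate)", "truck_at(t2,gate)"]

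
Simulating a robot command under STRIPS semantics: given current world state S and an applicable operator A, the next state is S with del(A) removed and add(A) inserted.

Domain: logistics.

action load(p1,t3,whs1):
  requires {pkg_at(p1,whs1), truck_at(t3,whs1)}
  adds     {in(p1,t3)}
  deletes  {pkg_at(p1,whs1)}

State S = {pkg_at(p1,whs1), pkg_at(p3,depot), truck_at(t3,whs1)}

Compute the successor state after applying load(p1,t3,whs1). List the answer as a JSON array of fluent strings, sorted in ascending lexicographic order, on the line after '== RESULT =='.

Progress:
  pre ⊆ S: {pkg_at(p1,whs1), truck_at(t3,whs1)} ⊆ S  — applicable
  S \ del = {pkg_at(p3,depot), truck_at(t3,whs1)}
  ∪ add   = {in(p1,t3), pkg_at(p3,depot), truck_at(t3,whs1)}

== RESULT ==
["in(p1,t3)", "pkg_at(p3,depot)", "truck_at(t3,whs1)"]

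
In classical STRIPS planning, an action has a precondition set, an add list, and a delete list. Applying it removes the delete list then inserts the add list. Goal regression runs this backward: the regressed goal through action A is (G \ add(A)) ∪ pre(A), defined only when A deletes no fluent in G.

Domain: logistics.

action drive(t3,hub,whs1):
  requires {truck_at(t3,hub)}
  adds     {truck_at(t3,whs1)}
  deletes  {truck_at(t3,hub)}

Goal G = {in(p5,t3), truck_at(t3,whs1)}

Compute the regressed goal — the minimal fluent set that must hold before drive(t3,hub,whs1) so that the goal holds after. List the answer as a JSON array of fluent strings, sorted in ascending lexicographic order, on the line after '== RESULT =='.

Compute (G \ add) ∪ pre:
  G ∩ del = {}  (empty — regression defined)
  G \ add = {in(p5,t3), truck_at(t3,whs1)} \ {truck_at(t3,whs1)} = {in(p5,t3)}
  ∪ pre   = {in(p5,t3)} ∪ {truck_at(t3,hub)}
          = {in(p5,t3), truck_at(t3,hub)}

== RESULT ==
["in(p5,t3)", "truck_at(t3,hub)"]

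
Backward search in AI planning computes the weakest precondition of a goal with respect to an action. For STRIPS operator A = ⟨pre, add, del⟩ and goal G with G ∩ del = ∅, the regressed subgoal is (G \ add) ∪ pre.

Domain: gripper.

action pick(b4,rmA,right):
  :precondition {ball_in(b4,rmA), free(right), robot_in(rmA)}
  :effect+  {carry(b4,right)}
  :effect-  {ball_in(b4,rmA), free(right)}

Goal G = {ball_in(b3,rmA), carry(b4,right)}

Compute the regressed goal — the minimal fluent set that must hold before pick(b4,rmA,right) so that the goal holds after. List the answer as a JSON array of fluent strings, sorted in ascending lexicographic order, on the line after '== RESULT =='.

Compute (G \ add) ∪ pre:
  G ∩ del = {}  (empty — regression defined)
  G \ add = {ball_in(b3,rmA), carry(b4,right)} \ {carry(b4,right)} = {ball_in(b3,rmA)}
  ∪ pre   = {ball_in(b3,rmA)} ∪ {ball_in(b4,rmA), free(right), robot_in(rmA)}
          = {ball_in(b3,rmA), ball_in(b4,rmA), free(right), robot_in(rmA)}

== RESULT ==
["ball_in(b3,rmA)", "ball_in(b4,rmA)", "free(right)", "robot_in(rmA)"]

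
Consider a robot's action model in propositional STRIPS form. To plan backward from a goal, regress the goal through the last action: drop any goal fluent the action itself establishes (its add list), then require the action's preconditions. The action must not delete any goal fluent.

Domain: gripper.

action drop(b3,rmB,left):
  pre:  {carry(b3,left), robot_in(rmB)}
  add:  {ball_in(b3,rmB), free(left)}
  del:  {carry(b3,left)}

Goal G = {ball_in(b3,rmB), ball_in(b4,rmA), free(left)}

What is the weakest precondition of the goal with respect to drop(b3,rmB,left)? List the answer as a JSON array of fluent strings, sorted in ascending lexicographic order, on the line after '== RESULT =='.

Regress:
  G ∩ del = {}  (empty — regression defined)
  G \ add = {ball_in(b3,rmB), ball_in(b4,rmA), free(left)} \ {ball_in(b3,rmB), free(left)} = {ball_in(b4,rmA)}
  ∪ pre   = {ball_in(b4,rmA)} ∪ {carry(b3,left), robot_in(rmB)}
          = {ball_in(b4,rmA), carry(b3,left), robot_in(rmB)}

== RESULT ==
["ball_in(b4,rmA)", "carry(b3,left)", "robot_in(rmB)"]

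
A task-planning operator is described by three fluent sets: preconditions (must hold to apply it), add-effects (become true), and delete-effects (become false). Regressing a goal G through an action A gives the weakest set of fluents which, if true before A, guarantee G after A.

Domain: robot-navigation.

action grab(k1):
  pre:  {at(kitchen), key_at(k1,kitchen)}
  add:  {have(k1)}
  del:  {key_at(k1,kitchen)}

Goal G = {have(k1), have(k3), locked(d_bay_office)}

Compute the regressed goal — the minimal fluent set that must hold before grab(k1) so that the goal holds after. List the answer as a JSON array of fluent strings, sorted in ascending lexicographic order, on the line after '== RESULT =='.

Regress:
  G ∩ del = {}  (empty — regression defined)
  G \ add = {have(k1), have(k3), locked(d_bay_office)} \ {have(k1)} = {have(k3), locked(d_bay_office)}
  ∪ pre   = {have(k3), locked(d_bay_office)} ∪ {at(kitchen), key_at(k1,kitchen)}
          = {at(kitchen), have(k3), key_at(k1,kitchen), locked(d_bay_office)}

== RESULT ==
["at(kitchen)", "have(k3)", "key_at(k1,kitchen)", "locked(d_bay_office)"]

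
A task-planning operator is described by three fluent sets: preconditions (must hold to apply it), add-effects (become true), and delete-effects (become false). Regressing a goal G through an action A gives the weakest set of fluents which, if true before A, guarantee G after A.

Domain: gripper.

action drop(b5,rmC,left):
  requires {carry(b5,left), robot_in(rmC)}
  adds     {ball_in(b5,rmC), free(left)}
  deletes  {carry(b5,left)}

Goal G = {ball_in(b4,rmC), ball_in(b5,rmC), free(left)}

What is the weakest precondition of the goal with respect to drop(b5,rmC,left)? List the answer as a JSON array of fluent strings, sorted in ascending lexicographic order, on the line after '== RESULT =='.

Compute (G \ add) ∪ pre:
  G ∩ del = {}  (empty — regression defined)
  G \ add = {ball_in(b4,rmC), ball_in(b5,rmC), free(left)} \ {ball_in(b5,rmC), free(left)} = {ball_in(b4,rmC)}
  ∪ pre   = {ball_in(b4,rmC)} ∪ {carry(b5,left), robot_in(rmC)}
          = {ball_in(b4,rmC), carry(b5,left), robot_in(rmC)}

== RESULT ==
["ball_in(b4,rmC)", "carry(b5,left)", "robot_in(rmC)"]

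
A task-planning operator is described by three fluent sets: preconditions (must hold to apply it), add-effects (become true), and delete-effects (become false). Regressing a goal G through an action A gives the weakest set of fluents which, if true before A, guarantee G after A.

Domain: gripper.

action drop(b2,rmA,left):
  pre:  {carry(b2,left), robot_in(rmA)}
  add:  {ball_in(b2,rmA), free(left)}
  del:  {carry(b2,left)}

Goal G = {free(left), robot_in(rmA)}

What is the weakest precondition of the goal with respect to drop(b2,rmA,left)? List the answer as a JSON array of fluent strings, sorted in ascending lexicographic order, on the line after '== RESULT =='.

Regress:
  G ∩ del = {}  (empty — regression defined)
  G \ add = {free(left), robot_in(rmA)} \ {ball_in(b2,rmA), free(left)} = {robot_in(rmA)}
  ∪ pre   = {robot_in(rmA)} ∪ {carry(b2,left), robot_in(rmA)}
          = {carry(b2,left), robot_in(rmA)}

== RESULT ==
["carry(b2,left)", "robot_in(rmA)"]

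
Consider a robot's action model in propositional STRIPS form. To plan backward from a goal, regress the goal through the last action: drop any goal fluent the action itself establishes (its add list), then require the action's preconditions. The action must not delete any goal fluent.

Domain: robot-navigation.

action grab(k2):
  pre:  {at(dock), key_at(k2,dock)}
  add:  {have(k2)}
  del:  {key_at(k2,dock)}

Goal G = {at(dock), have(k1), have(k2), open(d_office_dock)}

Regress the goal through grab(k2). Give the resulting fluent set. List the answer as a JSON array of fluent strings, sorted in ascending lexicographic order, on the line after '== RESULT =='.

Regress:
  G ∩ del = {}  (empty — regression defined)
  G \ add = {at(dock), have(k1), have(k2), open(d_office_dock)} \ {have(k2)} = {at(dock), have(k1), open(d_office_dock)}
  ∪ pre   = {at(dock), have(k1), open(d_office_dock)} ∪ {at(dock), key_at(k2,dock)}
          = {at(dock), have(k1), key_at(k2,dock), open(d_office_dock)}

== RESULT ==
["at(dock)", "have(k1)", "key_at(k2,dock)", "open(d_office_dock)"]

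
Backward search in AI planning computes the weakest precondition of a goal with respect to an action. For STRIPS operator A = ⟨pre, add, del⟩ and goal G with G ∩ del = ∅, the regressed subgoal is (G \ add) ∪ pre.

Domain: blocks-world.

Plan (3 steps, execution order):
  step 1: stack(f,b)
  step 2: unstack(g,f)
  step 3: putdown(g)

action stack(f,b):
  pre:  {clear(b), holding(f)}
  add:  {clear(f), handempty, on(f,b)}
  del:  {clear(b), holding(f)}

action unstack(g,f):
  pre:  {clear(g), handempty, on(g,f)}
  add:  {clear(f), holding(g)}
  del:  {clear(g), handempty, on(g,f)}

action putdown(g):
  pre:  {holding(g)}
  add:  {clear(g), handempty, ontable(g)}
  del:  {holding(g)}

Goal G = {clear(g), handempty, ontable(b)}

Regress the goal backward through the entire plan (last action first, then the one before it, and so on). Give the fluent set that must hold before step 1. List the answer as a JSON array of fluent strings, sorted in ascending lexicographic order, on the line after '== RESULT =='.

Regress step by step:
  through step 3 (putdown(g)): drop {clear(g), handempty}, keep {ontable(b)}, require {holding(g)}
    → {holding(g), ontable(b)}
  through step 2 (unstack(g,f)): drop {holding(g)}, keep {ontable(b)}, require {clear(g), handempty, on(g,f)}
    → {clear(g), handempty, on(g,f), ontable(b)}
  through step 1 (stack(f,b)): drop {handempty}, keep {clear(g), on(g,f), ontable(b)}, require {clear(b), holding(f)}
    → {clear(b), clear(g), holding(f), on(g,f), ontable(b)}

== RESULT ==
["clear(b)", "clear(g)", "holding(f)", "on(g,f)", "ontable(b)"]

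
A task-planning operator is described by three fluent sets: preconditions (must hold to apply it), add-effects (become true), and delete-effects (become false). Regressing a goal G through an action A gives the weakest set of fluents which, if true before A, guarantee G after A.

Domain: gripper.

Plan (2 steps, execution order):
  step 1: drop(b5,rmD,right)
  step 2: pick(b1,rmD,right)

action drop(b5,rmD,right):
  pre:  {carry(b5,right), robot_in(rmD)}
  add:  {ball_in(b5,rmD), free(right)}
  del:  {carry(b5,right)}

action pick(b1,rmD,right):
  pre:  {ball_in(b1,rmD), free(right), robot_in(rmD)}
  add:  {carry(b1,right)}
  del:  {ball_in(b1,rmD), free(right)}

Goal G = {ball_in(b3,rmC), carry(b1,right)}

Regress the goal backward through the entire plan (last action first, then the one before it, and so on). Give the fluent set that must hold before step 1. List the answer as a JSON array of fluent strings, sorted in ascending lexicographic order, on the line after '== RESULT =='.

Work backward from the goal:
  through step 2 (pick(b1,rmD,right)): drop {carry(b1,right)}, keep {ball_in(b3,rmC)}, require {ball_in(b1,rmD), free(right), robot_in(rmD)}
    → {ball_in(b1,rmD), ball_in(b3,rmC), free(right), robot_in(rmD)}
  through step 1 (drop(b5,rmD,right)): drop {free(right)}, keep {ball_in(b1,rmD), ball_in(b3,rmC), robot_in(rmD)}, require {carry(b5,right), robot_in(rmD)}
    → {ball_in(b1,rmD), ball_in(b3,rmC), carry(b5,right), robot_in(rmD)}

== RESULT ==
["ball_in(b1,rmD)", "ball_in(b3,rmC)", "carry(b5,right)", "robot_in(rmD)"]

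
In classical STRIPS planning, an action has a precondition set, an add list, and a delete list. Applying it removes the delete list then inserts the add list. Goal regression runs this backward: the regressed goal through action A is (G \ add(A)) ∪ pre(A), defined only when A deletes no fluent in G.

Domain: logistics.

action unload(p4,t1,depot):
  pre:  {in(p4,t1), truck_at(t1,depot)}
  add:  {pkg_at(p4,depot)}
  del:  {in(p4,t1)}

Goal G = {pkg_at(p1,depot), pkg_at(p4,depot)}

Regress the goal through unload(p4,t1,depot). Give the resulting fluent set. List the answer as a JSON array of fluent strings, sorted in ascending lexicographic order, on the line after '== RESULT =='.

Compute (G \ add) ∪ pre:
  G ∩ del = {}  (empty — regression defined)
  G \ add = {pkg_at(p1,depot), pkg_at(p4,depot)} \ {pkg_at(p4,depot)} = {pkg_at(p1,depot)}
  ∪ pre   = {pkg_at(p1,depot)} ∪ {in(p4,t1), truck_at(t1,depot)}
          = {in(p4,t1), pkg_at(p1,depot), truck_at(t1,depot)}

== RESULT ==
["in(p4,t1)", "pkg_at(p1,depot)", "truck_at(t1,depot)"]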